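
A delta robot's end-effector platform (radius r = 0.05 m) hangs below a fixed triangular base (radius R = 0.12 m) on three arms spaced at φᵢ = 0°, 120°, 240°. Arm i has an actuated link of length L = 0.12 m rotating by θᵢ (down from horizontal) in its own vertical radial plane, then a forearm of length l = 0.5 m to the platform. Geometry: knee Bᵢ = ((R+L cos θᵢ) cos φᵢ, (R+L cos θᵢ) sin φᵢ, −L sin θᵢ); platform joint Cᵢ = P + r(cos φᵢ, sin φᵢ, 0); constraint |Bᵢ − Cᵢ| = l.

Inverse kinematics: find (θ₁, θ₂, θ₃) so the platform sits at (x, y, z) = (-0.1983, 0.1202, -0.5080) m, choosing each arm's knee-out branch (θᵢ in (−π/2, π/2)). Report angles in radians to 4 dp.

rotate P by −φ1: (-0.1983, 0.1202, -0.5080)
  A cos θ + B sin θ = C:  0.2683·cos θ + -0.5080·sin θ = -0.4537
  √(A²+B²)=0.5745;  θ1 = -1.0849+2.4813 ≈ 1.3964
φ2=120.0° → target in arm frame (0.2032, 0.1116)
  A cos θ + B sin θ = C:  -0.1332·cos θ + -0.5080·sin θ = -0.2195
  √(A²+B²)=0.5252;  θ2 = -1.8273+2.0020 ≈ 0.1747
φ3=240.0° → target in arm frame (-0.0049, -0.2318)
  A cos θ + B sin θ = C:  0.0749·cos θ + -0.5080·sin θ = -0.3409
  γ=atan2(-0.5080,0.0749)=-1.4243;  ψ=arccos(-0.6640)=2.2969;  θ3=γ+ψ≈0.8726

θ₁ = 1.3964, θ₂ = 0.1747, θ₃ = 0.8726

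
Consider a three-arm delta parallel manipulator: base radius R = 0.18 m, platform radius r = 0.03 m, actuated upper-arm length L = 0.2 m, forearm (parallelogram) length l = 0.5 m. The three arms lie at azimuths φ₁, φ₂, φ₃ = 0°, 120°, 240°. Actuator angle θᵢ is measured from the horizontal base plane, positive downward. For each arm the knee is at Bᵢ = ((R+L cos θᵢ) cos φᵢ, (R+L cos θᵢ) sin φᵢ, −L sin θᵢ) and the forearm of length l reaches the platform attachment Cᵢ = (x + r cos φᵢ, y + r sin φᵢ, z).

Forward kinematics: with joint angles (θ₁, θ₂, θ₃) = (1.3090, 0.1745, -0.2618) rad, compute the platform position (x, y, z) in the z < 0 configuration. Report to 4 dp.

centre 1 = (0.2018·cos0.0°, 0.2018·sin0.0°, -0.1932) = (0.2018, 0.0000, -0.1932)
arm 2 at φ=120.0°: e+L cos θ2 = 0.3470;  centre 2 = (-0.1735, 0.3005, -0.0347)
φ3=240.0°: virtual centre (-0.1716, -0.2972, 0.0518), radius l
|centre ₂|²−|centre ₁|² = 0.0436;  |centre ₃|²−|centre ₁|² = 0.0424
linear system: -0.7505x+0.6010y = 0.0436−0.3169z; -0.7467x+-0.5944y = 0.0424−0.4899z
det = 0.8948;  x = -0.0574+0.5395z,  y = 0.0008+0.1464z
quadratic in z: (1.3125)z²+(0.1069)z+(-0.1455)=0, √Δ=0.8805 → z ∈ {-0.3762, 0.2947}; z = -0.3762 (taking z<0)
x = -0.2604, y = -0.0543

(-0.2604, -0.0543, -0.3762)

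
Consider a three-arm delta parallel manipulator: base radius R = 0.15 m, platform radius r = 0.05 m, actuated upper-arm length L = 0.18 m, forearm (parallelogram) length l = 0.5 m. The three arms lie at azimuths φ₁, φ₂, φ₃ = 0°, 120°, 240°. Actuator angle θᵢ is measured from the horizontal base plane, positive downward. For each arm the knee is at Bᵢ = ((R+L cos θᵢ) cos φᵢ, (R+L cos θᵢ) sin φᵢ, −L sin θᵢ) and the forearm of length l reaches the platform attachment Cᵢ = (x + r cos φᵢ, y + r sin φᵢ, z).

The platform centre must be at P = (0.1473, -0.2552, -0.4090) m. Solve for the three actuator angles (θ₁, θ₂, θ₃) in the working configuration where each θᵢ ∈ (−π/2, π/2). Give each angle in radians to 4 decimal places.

arm 1 (φ=0.0°): x'=0.1473, y'=-0.2552
  e−x'=-0.0473;  (l²−L²−(e−x')²−y'²−z²)/2L = -0.0473
  θ1 = atan2(B,A) + arccos(C/0.4117) = 0.0001
φ2=120.0° → target in arm frame (-0.2947, 0.0000)
  A cos θ + B sin θ = C:  0.3947·cos θ + -0.4090·sin θ = -0.2929
  γ=atan2(-0.4090,0.3947)=-0.8032;  ψ=arccos(-0.5153)=2.1122;  θ2=γ+ψ≈1.3089
φ3=240.0° → target in arm frame (0.1474, 0.2552)
  A=-0.0474, B=-0.4090, C=(l²−L²−A²−y'²−z²)/(2L)=-0.0473
  γ=atan2(-0.4090,-0.0474)=-1.6861;  ψ=arccos(-0.1149)=1.6860;  θ3=γ+ψ≈-0.0001

θ₁ = 0.0001, θ₂ = 1.3089, θ₃ = -0.0001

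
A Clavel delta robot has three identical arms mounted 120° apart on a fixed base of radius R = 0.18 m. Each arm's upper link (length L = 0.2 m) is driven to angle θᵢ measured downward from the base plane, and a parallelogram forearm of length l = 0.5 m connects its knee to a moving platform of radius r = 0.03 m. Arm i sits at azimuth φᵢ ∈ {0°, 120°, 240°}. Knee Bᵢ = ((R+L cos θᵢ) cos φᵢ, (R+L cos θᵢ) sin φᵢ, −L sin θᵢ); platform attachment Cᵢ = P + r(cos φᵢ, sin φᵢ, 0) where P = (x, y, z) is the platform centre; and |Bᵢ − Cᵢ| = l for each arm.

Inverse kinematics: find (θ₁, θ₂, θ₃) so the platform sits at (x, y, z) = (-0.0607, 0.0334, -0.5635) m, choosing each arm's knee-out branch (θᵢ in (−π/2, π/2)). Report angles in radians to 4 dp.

θ₁ = 1.0471, θ₂ = 0.6980, θ₃ = 0.8723

arm 1 (φ=0.0°): x'=-0.0607, y'=0.0334
  A=0.2107, B=-0.5635, C=(l²−L²−A²−y'²−z²)/(2L)=-0.3826
  γ=atan2(-0.5635,0.2107)=-1.2130;  ψ=arccos(-0.6360)=2.2601;  θ1=γ+ψ≈1.0471
arm 2 (φ=120.0°): x'=0.0593, y'=0.0359
  e−x'=0.0907;  (l²−L²−(e−x')²−y'²−z²)/2L = -0.2926
  γ=atan2(-0.5635,0.0907)=-1.4112;  ψ=arccos(-0.5127)=2.1091;  θ2=γ+ψ≈0.6980
rotate P by −φ3: (0.0014, -0.0693, -0.5635)
  A cos θ + B sin θ = C:  0.1486·cos θ + -0.5635·sin θ = -0.3360
  θ3 = atan2(B,A) + arccos(C/0.5828) = 0.8723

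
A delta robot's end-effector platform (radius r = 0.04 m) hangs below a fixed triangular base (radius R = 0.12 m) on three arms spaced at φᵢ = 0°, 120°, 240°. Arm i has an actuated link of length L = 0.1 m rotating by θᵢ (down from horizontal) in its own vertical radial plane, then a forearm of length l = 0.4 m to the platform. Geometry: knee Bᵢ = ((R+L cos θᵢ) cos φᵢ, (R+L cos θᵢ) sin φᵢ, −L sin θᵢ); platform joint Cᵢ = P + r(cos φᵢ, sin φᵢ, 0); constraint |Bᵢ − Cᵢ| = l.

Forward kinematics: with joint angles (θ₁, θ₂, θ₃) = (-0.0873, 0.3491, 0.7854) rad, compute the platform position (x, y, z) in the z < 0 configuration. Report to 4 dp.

centre 1 = (0.1796·cos0.0°, 0.1796·sin0.0°, 0.0087) = (0.1796, 0.0000, 0.0087)
φ2=120.0°: virtual centre (-0.0870, 0.1507, -0.0342), radius l
φ3=240.0°: virtual centre (-0.0754, -0.1305, -0.0707), radius l
|centre ₂|²−|centre ₁|² = -0.0009;  |centre ₃|²−|centre ₁|² = -0.0046
linear system: -0.5332x+0.3013y = -0.0009−-0.0858z; -0.5099x+-0.2610y = -0.0046−-0.1589z
Cramer: x(z) = 0.0056-0.2400z;  y(z) = 0.0068-0.1398z
into |P−centre ₁|² = l²: 1.0771z² + 0.0642z + -0.1296 = 0;  Δ = 0.5624;  z = -0.3779 or 0.3183 → z<0 root = -0.3779
x = 0.0963, y = 0.0597

(0.0963, 0.0597, -0.3779)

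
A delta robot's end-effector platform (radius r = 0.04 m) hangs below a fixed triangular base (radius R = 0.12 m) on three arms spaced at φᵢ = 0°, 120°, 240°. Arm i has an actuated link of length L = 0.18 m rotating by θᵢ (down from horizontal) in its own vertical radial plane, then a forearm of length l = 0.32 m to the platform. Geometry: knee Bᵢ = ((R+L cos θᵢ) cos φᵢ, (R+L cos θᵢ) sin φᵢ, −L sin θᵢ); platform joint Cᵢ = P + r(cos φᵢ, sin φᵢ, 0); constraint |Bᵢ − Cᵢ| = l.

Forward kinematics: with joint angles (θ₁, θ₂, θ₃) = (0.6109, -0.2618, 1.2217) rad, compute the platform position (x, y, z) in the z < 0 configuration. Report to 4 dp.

(0.0028, 0.1799, -0.2432)

φ1=0.0°: virtual centre (0.2274, 0.0000, -0.1032), radius l
arm 2 at φ=120.0°: ρ2 = 0.2539;  S2 = (-0.1269, 0.2199, 0.0466)
S3 = (0.1416·cos240.0°, 0.1416·sin240.0°, -0.1691) = (-0.0708, -0.1226, -0.1691)
|S₂|²−|S₁|² = 0.0042;  |S₃|²−|S₁|² = -0.0137
[-0.7088 0.4397 0.2997]·P = 0.0042;  [-0.5965 -0.2452 -0.1318]·P = -0.0137
det = 0.4361;  x = 0.0115+0.0356z,  y = 0.0281+-0.6241z
into |P−S₁|² = l²: 1.3908z² + 0.1560z + -0.0443 = 0;  Δ = 0.2708;  z = -0.2432 or 0.1310 → z<0 root = -0.2432
x = 0.0028, y = 0.1799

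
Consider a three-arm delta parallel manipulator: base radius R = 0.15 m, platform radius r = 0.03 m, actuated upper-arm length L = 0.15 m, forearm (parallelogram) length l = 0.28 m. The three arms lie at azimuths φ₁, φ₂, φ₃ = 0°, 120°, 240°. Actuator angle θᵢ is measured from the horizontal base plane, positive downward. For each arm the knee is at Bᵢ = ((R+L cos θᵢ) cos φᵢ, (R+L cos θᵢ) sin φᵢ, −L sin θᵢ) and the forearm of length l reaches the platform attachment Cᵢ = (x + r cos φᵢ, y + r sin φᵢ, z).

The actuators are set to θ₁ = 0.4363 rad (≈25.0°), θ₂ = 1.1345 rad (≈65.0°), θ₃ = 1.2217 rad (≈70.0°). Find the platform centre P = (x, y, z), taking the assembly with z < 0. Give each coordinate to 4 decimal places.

arm 1 at φ=0.0°: (R−r)+L cos θ1 = 0.2559;  S1 = (0.2559, 0.0000, -0.0634)
φ2=120.0°: virtual centre (-0.0917, 0.1588, -0.1359), radius l
arm 3 at φ=240.0°: (R−r)+L cos θ3 = 0.1713;  S3 = (-0.0857, -0.1484, -0.1410)
eliminate P² terms by subtracting sphere 1 from 2 and 3
linear system: -0.6953x+0.3176y = -0.0174−-0.1451z; -0.6832x+-0.2967y = -0.0203−-0.1551z
det = 0.4233;  x = 0.0274+-0.2181z,  y = 0.0053+-0.0206z
sphere 1 gives Az²+Bz+C=0 with A=1.0480, B=0.2262, C=-0.0221;  B²−4AC=0.1440;  roots -0.2890, 0.0731;  negative root z = -0.2890
x = 0.0905, y = 0.0112

(0.0905, 0.0112, -0.2890)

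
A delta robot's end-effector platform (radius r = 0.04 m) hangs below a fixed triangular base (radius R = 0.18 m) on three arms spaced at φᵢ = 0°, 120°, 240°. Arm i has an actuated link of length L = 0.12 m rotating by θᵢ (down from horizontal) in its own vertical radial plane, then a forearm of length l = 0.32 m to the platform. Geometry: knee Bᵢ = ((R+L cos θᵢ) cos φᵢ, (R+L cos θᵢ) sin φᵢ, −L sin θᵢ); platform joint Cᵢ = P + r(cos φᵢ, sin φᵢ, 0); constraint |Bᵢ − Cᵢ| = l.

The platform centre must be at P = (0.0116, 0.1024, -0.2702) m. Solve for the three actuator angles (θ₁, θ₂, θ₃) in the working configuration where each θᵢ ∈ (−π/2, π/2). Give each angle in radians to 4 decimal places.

θ₁ = 0.6113, θ₂ = 0.0877, θ₃ = 1.2216

rotate P by −φ1: (0.0116, 0.1024, -0.2702)
  A cos θ + B sin θ = C:  0.1284·cos θ + -0.2702·sin θ = -0.0499
  √(A²+B²)=0.2992;  θ1 = -1.1272+1.7384 ≈ 0.6113
rotate P by −φ2: (0.0829, -0.0612, -0.2702)
  A=0.0571, B=-0.2702, C=(l²−L²−A²−y'²−z²)/(2L)=0.0332
  √(A²+B²)=0.2762;  θ2 = -1.3625+1.4501 ≈ 0.0877
arm 3 (φ=240.0°): x'=-0.0945, y'=-0.0412
  A=0.2345, B=-0.2702, C=(l²−L²−A²−y'²−z²)/(2L)=-0.1737
  γ=atan2(-0.2702,0.2345)=-0.8561;  ψ=arccos(-0.4855)=2.0777;  θ3=γ+ψ≈1.2216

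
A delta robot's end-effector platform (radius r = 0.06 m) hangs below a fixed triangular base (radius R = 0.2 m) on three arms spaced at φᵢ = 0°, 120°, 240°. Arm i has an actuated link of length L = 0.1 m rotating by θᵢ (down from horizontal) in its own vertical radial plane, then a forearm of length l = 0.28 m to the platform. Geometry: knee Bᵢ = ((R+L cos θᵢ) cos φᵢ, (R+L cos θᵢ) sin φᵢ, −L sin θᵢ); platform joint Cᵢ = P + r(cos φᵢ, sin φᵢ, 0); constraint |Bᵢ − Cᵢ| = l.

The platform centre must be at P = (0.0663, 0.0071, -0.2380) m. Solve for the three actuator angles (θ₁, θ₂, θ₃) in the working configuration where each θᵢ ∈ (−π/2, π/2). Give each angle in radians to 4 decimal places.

θ₁ = 0.1741, θ₂ = 0.9602, θ₃ = 1.0472

φ1=0.0° → target in arm frame (0.0663, 0.0071)
  e−x'=0.0737;  (l²−L²−(e−x')²−y'²−z²)/2L = 0.0314
  γ=atan2(-0.2380,0.0737)=-1.2705;  ψ=arccos(0.1259)=1.4446;  θ1=γ+ψ≈0.1741
rotate P by −φ2: (-0.0270, -0.0610, -0.2380)
  A cos θ + B sin θ = C:  0.1670·cos θ + -0.2380·sin θ = -0.0993
  γ=atan2(-0.2380,0.1670)=-0.9589;  ψ=arccos(-0.3414)=1.9192;  θ2=γ+ψ≈0.9602
arm 3 (φ=240.0°): x'=-0.0393, y'=0.0539
  A cos θ + B sin θ = C:  0.1793·cos θ + -0.2380·sin θ = -0.1165
  θ3 = atan2(B,A) + arccos(C/0.2980) = 1.0472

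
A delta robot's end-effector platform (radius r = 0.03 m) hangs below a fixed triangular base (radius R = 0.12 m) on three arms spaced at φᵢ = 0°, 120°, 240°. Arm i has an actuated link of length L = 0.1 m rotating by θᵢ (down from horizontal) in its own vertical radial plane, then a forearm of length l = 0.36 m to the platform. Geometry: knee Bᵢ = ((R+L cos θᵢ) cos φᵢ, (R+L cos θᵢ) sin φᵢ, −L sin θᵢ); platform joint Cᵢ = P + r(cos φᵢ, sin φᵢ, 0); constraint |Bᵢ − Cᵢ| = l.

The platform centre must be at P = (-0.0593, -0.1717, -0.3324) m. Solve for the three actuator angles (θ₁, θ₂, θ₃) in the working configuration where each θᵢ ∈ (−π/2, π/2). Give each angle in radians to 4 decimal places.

rotate P by −φ1: (-0.0593, -0.1717, -0.3324)
  A=0.1493, B=-0.3324, C=(l²−L²−A²−y'²−z²)/(2L)=-0.2133
  γ=atan2(-0.3324,0.1493)=-1.1486;  ψ=arccos(-0.5854)=2.1961;  θ1=γ+ψ≈1.0475
arm 2 (φ=120.0°): x'=-0.1190, y'=0.1372
  e−x'=0.2090;  (l²−L²−(e−x')²−y'²−z²)/2L = -0.2671
  √(A²+B²)=0.3927;  θ2 = -1.0094+2.3188 ≈ 1.3094
rotate P by −φ3: (0.1783, 0.0345, -0.3324)
  e−x'=-0.0883;  (l²−L²−(e−x')²−y'²−z²)/2L = 0.0006
  √(A²+B²)=0.3439;  θ3 = -1.8306+1.5691 ≈ -0.2615

θ₁ = 1.0475, θ₂ = 1.3094, θ₃ = -0.2615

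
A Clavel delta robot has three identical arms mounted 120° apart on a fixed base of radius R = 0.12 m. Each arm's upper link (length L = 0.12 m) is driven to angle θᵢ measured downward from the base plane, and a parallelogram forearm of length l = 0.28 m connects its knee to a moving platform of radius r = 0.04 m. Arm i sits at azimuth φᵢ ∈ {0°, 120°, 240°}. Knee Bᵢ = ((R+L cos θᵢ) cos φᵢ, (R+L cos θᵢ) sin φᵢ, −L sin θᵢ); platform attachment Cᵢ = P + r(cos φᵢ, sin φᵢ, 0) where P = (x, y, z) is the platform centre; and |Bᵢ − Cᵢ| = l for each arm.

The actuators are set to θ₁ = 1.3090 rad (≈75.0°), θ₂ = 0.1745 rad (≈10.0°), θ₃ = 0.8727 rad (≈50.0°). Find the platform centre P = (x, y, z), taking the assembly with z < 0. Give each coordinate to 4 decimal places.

(-0.1043, 0.0687, -0.2812)

φ1=0.0°: virtual centre (0.1111, 0.0000, -0.1159), radius l
arm 2 at φ=120.0°: ρ2 = 0.1982;  centre 2 = (-0.0991, 0.1716, -0.0208)
φ3=240.0°: virtual centre (-0.0786, -0.1361, -0.0919), radius l
eliminate P² terms by subtracting sphere 1 from 2 and 3
plane₁₂: -0.4203x+0.3433y+0.1902z = 0.0139
det = 0.2446;  x = -0.0259+0.2789z,  y = 0.0089+-0.2124z
quadratic in z: (1.1229)z²+(0.1516)z+(-0.0461)=0, √Δ=0.4798 → z ∈ {-0.2812, 0.1461}; z = -0.2812 (taking z<0)
x = -0.1043, y = 0.0687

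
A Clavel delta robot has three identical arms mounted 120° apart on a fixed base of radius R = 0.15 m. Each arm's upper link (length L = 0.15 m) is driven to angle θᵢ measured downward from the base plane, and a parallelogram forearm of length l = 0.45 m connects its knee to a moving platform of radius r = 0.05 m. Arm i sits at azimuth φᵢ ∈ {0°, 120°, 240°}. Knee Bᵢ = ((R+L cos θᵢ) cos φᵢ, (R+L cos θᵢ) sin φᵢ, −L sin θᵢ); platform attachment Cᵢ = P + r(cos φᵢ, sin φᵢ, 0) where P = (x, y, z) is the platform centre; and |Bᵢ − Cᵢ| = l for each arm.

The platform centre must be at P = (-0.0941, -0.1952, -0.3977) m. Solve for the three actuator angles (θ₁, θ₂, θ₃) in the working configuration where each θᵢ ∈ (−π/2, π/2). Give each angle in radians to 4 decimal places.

rotate P by −φ1: (-0.0941, -0.1952, -0.3977)
  A cos θ + B sin θ = C:  0.1941·cos θ + -0.3977·sin θ = -0.1798
  γ=atan2(-0.3977,0.1941)=-1.1167;  ψ=arccos(-0.4063)=1.9892;  θ1=γ+ψ≈0.8725
arm 2 (φ=120.0°): x'=-0.1220, y'=0.1791
  e−x'=0.2220;  (l²−L²−(e−x')²−y'²−z²)/2L = -0.1984
  θ2 = atan2(B,A) + arccos(C/0.4555) = 0.9598
φ3=240.0° → target in arm frame (0.2161, 0.0161)
  A cos θ + B sin θ = C:  -0.1161·cos θ + -0.3977·sin θ = 0.0270
  √(A²+B²)=0.4143;  θ3 = -1.8548+1.5056 ≈ -0.3492

θ₁ = 0.8725, θ₂ = 0.9598, θ₃ = -0.3492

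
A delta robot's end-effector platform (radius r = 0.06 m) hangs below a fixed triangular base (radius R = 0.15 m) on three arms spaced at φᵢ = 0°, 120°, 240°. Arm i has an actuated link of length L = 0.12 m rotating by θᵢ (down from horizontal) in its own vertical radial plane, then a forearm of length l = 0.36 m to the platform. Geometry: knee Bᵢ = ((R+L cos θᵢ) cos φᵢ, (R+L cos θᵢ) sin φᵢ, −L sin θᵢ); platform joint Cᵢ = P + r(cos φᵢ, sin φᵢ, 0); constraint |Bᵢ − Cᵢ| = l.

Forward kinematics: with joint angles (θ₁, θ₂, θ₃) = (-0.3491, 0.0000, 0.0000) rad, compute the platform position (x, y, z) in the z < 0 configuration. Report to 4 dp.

(0.0349, 0.0000, -0.2774)

φ1=0.0°: virtual centre (0.2028, 0.0000, 0.0410), radius l
arm 2 at φ=120.0°: e+L cos θ2 = 0.2100;  S2 = (-0.1050, 0.1819, 0.0000)
S3 = (0.2100·cos240.0°, 0.2100·sin240.0°, 0.0000) = (-0.1050, -0.1819, 0.0000)
subtract pairs → two planes through P
plane₁₂: -0.6155x+0.3637y+-0.0821z = 0.0013
Cramer: x(z) = -0.0021-0.1334z;  y(z) = 0.0000+0.0000z
into |P−S₁|² = l²: 1.0178z² + -0.0274z + -0.0859 = 0;  Δ = 0.3506;  z = -0.2774 or 0.3044 → z<0 root = -0.2774
x = 0.0349, y = 0.0000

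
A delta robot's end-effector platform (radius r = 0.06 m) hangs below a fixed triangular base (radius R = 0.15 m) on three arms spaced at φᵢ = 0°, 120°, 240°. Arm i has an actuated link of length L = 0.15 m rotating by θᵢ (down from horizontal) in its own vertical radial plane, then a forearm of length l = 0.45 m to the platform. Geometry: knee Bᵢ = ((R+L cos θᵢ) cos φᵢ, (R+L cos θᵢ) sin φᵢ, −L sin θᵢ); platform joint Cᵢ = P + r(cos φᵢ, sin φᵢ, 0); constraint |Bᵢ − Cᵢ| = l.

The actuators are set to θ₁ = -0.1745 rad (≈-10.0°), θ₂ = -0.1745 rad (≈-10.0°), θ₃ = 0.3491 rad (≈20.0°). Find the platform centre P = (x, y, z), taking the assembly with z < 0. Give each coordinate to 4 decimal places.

φ1=0.0°: virtual centre (0.2377, 0.0000, 0.0260), radius l
centre 2 = (0.2377·cos120.0°, 0.2377·sin120.0°, 0.0260) = (-0.1189, 0.2059, 0.0260)
φ3=240.0°: virtual centre (-0.1155, -0.2000, -0.0513), radius l
|centre ₂|²−|centre ₁|² = 0.0000;  |centre ₃|²−|centre ₁|² = -0.0012
plane₁₂: -0.7132x+0.4117y+0.0000z = 0.0000
det = 0.5761;  x = 0.0009+-0.1106z,  y = 0.0015+-0.1915z
quadratic in z: (1.0489)z²+(-0.0003)z+(-0.1457)=0, √Δ=0.7819 → z ∈ {-0.3726, 0.3729}; z = -0.3726 (taking z<0)
x = 0.0421, y = 0.0729

(0.0421, 0.0729, -0.3726)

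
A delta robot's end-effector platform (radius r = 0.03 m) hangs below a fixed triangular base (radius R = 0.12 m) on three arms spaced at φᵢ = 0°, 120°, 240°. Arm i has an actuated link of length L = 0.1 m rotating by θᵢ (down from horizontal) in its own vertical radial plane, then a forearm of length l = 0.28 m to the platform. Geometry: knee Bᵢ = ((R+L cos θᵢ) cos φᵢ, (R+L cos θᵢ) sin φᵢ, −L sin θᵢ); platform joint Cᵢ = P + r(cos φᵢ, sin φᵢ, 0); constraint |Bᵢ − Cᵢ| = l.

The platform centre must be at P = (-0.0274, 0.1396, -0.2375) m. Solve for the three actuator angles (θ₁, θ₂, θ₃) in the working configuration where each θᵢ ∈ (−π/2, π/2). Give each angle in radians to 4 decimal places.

rotate P by −φ1: (-0.0274, 0.1396, -0.2375)
  A=0.1174, B=-0.2375, C=(l²−L²−A²−y'²−z²)/(2L)=-0.1064
  θ1 = atan2(B,A) + arccos(C/0.2649) = 0.8723
rotate P by −φ2: (0.1346, -0.0461, -0.2375)
  e−x'=-0.0446;  (l²−L²−(e−x')²−y'²−z²)/2L = 0.0394
  θ2 = atan2(B,A) + arccos(C/0.2417) = -0.3494
rotate P by −φ3: (-0.1072, -0.0935, -0.2375)
  A=0.1972, B=-0.2375, C=(l²−L²−A²−y'²−z²)/(2L)=-0.1782
  √(A²+B²)=0.3087;  θ3 = -0.8778+2.1862 ≈ 1.3083

θ₁ = 0.8723, θ₂ = -0.3494, θ₃ = 1.3083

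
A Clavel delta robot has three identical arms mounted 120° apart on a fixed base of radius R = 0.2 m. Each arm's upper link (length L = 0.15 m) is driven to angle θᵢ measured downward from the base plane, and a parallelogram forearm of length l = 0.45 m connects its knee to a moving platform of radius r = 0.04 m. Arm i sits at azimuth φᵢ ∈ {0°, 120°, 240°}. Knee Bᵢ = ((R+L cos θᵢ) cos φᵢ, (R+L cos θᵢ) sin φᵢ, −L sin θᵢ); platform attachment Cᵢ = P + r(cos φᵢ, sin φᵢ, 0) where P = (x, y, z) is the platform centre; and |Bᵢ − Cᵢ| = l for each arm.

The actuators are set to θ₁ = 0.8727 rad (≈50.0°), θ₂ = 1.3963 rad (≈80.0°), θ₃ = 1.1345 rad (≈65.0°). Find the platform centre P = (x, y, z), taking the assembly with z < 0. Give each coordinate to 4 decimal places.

(0.0638, -0.0375, -0.5199)

S1 = (0.2564·cos0.0°, 0.2564·sin0.0°, -0.1149) = (0.2564, 0.0000, -0.1149)
φ2=120.0°: virtual centre (-0.0930, 0.1611, -0.1477), radius l
S3 = (0.2234·cos240.0°, 0.2234·sin240.0°, -0.1359) = (-0.1117, -0.1935, -0.1359)
subtract pairs → two planes through P
[-0.6989 0.3222 -0.0656]·P = -0.0225;  [-0.7362 -0.3869 -0.0421]·P = -0.0106
Cramer: x(z) = 0.0239-0.0767z;  y(z) = -0.0181+0.0372z
into |P−S₁|² = l²: 1.0073z² + 0.2642z + -0.1349 = 0;  Δ = 0.6133;  z = -0.5199 or 0.2576 → z<0 root = -0.5199
x = 0.0638, y = -0.0375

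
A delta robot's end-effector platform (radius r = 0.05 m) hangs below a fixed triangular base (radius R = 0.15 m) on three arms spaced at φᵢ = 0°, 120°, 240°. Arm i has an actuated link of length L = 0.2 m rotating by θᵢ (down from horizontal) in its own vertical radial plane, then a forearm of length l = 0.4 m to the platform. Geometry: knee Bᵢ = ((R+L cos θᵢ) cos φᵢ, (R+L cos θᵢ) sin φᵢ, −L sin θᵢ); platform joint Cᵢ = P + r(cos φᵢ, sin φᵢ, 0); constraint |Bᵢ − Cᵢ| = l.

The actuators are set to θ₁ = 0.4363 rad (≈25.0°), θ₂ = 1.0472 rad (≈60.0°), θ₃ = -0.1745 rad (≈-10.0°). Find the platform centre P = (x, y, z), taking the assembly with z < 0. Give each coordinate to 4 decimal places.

(0.0146, -0.1799, -0.3223)

S1 = (0.2813·cos0.0°, 0.2813·sin0.0°, -0.0845) = (0.2813, 0.0000, -0.0845)
φ2=120.0°: virtual centre (-0.1000, 0.1732, -0.1732), radius l
φ3=240.0°: virtual centre (-0.1485, -0.2572, 0.0347), radius l
eliminate P² terms by subtracting sphere 1 from 2 and 3
plane₁₂: -0.7625x+0.3464y+-0.1774z = -0.0163
Cramer: x(z) = 0.0105-0.0125z;  y(z) = -0.0237+0.4845z
into |P−S₁|² = l²: 1.2349z² + 0.1528z + -0.0790 = 0;  Δ = 0.4136;  z = -0.3223 or 0.1985 → z<0 root = -0.3223
x = 0.0146, y = -0.1799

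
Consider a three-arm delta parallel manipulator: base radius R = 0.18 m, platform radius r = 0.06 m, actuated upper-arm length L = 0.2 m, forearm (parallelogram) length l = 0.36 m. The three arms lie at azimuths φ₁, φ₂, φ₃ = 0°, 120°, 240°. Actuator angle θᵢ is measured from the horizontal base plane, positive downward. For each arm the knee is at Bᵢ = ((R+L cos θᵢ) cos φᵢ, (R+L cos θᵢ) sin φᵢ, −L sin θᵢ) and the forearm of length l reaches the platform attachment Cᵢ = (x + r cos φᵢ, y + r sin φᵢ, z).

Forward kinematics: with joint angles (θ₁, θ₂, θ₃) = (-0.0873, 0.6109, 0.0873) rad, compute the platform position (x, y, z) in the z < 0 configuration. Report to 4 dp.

(0.0431, -0.0484, -0.2084)

arm 1 at φ=0.0°: e+L cos θ1 = 0.3192;  S1 = (0.3192, 0.0000, 0.0174)
φ2=120.0°: virtual centre (-0.1419, 0.2458, -0.1147), radius l
arm 3 at φ=240.0°: e+L cos θ3 = 0.3192;  S3 = (-0.1596, -0.2765, -0.0174)
eliminate P² terms by subtracting sphere 1 from 2 and 3
[-0.9223 0.4916 -0.2643]·P = -0.0085;  [-0.9577 -0.5529 -0.0698]·P = 0.0000
det = 0.9808;  x = 0.0048+-0.1840z,  y = -0.0083+0.1925z
sphere 1 gives Az²+Bz+C=0 with A=1.0709, B=0.0776, C=-0.0304;  B²−4AC=0.1360;  roots -0.2084, 0.1360;  negative root z = -0.2084
x = 0.0431, y = -0.0484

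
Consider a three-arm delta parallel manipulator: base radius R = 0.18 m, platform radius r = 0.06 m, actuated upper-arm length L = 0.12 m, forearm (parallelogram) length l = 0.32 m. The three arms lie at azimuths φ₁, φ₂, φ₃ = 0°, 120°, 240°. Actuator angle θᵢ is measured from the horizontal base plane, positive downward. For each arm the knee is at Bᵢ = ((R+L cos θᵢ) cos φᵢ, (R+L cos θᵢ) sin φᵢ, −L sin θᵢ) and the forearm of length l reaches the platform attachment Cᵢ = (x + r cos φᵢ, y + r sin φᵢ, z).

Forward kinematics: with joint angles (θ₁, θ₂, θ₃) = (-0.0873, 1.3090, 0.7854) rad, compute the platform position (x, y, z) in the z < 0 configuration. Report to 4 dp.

(0.1215, -0.0599, -0.2809)

arm 1 at φ=0.0°: (R−r)+L cos θ1 = 0.2395;  S1 = (0.2395, 0.0000, 0.0105)
S2 = (0.1511·cos120.0°, 0.1511·sin120.0°, -0.1159) = (-0.0755, 0.1308, -0.1159)
arm 3 at φ=240.0°: (R−r)+L cos θ3 = 0.2049;  S3 = (-0.1024, -0.1774, -0.0849)
|S₂|²−|S₁|² = -0.0212;  |S₃|²−|S₁|² = -0.0083
[-0.6301 0.2616 -0.2527]·P = -0.0212;  [-0.6839 -0.3548 -0.1906]·P = -0.0083
Cramer: x(z) = 0.0241-0.3467z;  y(z) = -0.0230+0.1310z
sphere 1 gives Az²+Bz+C=0 with A=1.1374, B=0.1224, C=-0.0554;  B²−4AC=0.2668;  roots -0.2809, 0.1733;  negative root z = -0.2809
x = 0.1215, y = -0.0599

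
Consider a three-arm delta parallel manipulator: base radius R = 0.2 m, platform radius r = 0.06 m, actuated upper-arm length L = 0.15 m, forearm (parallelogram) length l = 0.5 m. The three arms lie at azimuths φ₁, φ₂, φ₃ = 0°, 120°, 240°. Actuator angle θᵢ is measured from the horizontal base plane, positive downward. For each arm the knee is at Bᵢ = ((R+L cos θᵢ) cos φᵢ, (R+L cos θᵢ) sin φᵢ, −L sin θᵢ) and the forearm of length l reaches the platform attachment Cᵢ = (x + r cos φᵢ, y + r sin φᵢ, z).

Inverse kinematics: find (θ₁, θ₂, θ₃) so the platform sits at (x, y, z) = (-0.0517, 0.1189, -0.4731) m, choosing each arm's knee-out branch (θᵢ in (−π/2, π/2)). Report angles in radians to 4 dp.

arm 1 (φ=0.0°): x'=-0.0517, y'=0.1189
  A cos θ + B sin θ = C:  0.1917·cos θ + -0.4731·sin θ = -0.1574
  θ1 = atan2(B,A) + arccos(C/0.5105) = 0.6984
φ2=120.0° → target in arm frame (0.1288, -0.0147)
  A=0.0112, B=-0.4731, C=(l²−L²−A²−y'²−z²)/(2L)=0.0111
  γ=atan2(-0.4731,0.0112)=-1.5472;  ψ=arccos(0.0235)=1.5473;  θ2=γ+ψ≈0.0001
φ3=240.0° → target in arm frame (-0.0771, -0.1042)
  A=0.2171, B=-0.4731, C=(l²−L²−A²−y'²−z²)/(2L)=-0.1811
  γ=atan2(-0.4731,0.2171)=-1.1405;  ψ=arccos(-0.3479)=1.9261;  θ3=γ+ψ≈0.7856

θ₁ = 0.6984, θ₂ = 0.0001, θ₃ = 0.7856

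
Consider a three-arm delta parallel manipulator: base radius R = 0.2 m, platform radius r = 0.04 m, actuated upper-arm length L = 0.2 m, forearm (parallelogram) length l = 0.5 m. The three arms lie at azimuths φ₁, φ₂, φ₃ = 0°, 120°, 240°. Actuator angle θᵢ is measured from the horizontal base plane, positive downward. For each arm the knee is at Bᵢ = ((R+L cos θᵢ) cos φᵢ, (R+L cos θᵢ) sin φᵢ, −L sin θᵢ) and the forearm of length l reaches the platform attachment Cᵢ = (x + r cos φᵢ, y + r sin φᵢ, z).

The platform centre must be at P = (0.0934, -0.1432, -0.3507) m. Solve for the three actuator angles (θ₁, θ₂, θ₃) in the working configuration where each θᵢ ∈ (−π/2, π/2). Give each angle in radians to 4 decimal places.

rotate P by −φ1: (0.0934, -0.1432, -0.3507)
  A=0.0666, B=-0.3507, C=(l²−L²−A²−y'²−z²)/(2L)=0.1552
  √(A²+B²)=0.3570;  θ1 = -1.3831+1.1211 ≈ -0.2620
rotate P by −φ2: (-0.1707, -0.0093, -0.3507)
  A cos θ + B sin θ = C:  0.3307·cos θ + -0.3507·sin θ = -0.0561
  √(A²+B²)=0.4820;  θ2 = -0.8147+1.6875 ≈ 0.8728
rotate P by −φ3: (0.0773, 0.1525, -0.3507)
  A=0.0827, B=-0.3507, C=(l²−L²−A²−y'²−z²)/(2L)=0.1423
  √(A²+B²)=0.3603;  θ3 = -1.3393+1.1648 ≈ -0.1745

θ₁ = -0.2620, θ₂ = 0.8728, θ₃ = -0.1745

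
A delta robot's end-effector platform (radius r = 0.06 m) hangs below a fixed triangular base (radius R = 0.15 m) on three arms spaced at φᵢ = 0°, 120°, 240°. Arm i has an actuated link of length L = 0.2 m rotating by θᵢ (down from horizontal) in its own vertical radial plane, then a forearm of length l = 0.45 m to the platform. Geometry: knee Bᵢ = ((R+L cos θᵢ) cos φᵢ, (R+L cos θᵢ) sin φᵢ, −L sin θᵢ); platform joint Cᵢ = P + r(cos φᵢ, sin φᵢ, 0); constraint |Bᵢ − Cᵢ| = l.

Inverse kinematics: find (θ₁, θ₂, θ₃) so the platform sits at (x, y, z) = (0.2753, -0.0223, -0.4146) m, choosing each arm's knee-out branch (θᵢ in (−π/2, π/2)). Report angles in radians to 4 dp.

arm 1 (φ=0.0°): x'=0.2753, y'=-0.0223
  e−x'=-0.1853;  (l²−L²−(e−x')²−y'²−z²)/2L = -0.1106
  θ1 = atan2(B,A) + arccos(C/0.4541) = -0.1744
arm 2 (φ=120.0°): x'=-0.1570, y'=-0.2273
  A=0.2470, B=-0.4146, C=(l²−L²−A²−y'²−z²)/(2L)=-0.3051
  √(A²+B²)=0.4826;  θ2 = -1.0336+2.2552 ≈ 1.2216
rotate P by −φ3: (-0.1183, 0.2496, -0.4146)
  e−x'=0.2083;  (l²−L²−(e−x')²−y'²−z²)/2L = -0.2877
  θ3 = atan2(B,A) + arccos(C/0.4640) = 1.1345

θ₁ = -0.1744, θ₂ = 1.2216, θ₃ = 1.1345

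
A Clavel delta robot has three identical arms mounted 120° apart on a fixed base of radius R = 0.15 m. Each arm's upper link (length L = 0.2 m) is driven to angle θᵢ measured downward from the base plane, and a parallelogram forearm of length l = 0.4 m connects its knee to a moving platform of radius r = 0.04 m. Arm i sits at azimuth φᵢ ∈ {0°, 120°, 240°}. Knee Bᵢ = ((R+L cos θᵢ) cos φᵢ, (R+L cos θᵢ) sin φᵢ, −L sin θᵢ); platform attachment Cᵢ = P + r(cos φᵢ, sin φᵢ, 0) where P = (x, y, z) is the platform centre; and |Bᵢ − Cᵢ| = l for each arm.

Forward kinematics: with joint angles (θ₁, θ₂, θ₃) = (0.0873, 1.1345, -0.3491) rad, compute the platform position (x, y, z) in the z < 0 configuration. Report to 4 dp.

(0.0597, -0.1896, -0.2659)

arm 1 at φ=0.0°: (R−r)+L cos θ1 = 0.3092;  O1 = (0.3092, 0.0000, -0.0174)
φ2=120.0°: virtual centre (-0.0973, 0.1685, -0.1813), radius l
φ3=240.0°: virtual centre (-0.1490, -0.2580, 0.0684), radius l
subtract pairs → two planes through P
plane₁₂: -0.8130x+0.3369y+-0.3277z = -0.0252
Cramer: x(z) = 0.0190-0.1527z;  y(z) = -0.0290+0.6040z
into |P−O₁|² = l²: 1.3881z² + 0.0885z + -0.0746 = 0;  Δ = 0.4222;  z = -0.2659 or 0.2022 → z<0 root = -0.2659
x = 0.0597, y = -0.1896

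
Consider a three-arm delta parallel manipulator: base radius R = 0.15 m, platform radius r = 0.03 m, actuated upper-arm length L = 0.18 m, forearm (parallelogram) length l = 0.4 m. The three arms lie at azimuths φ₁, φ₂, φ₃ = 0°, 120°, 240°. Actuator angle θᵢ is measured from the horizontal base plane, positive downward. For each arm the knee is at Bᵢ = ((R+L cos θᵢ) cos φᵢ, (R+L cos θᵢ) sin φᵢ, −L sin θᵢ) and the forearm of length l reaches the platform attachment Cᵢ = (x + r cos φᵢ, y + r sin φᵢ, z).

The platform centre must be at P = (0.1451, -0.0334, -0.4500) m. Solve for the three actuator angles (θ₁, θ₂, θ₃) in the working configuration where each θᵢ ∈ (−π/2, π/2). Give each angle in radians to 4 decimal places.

θ₁ = 0.4363, θ₂ = 1.3088, θ₃ = 1.1346

arm 1 (φ=0.0°): x'=0.1451, y'=-0.0334
  e−x'=-0.0251;  (l²−L²−(e−x')²−y'²−z²)/2L = -0.2129
  θ1 = atan2(B,A) + arccos(C/0.4507) = 0.4363
rotate P by −φ2: (-0.1015, -0.1090, -0.4500)
  e−x'=0.2215;  (l²−L²−(e−x')²−y'²−z²)/2L = -0.3773
  √(A²+B²)=0.5015;  θ2 = -1.1134+2.4223 ≈ 1.3088
arm 3 (φ=240.0°): x'=-0.0436, y'=0.1424
  e−x'=0.1636;  (l²−L²−(e−x')²−y'²−z²)/2L = -0.3387
  γ=atan2(-0.4500,0.1636)=-1.2220;  ψ=arccos(-0.7074)=2.3566;  θ3=γ+ψ≈1.1346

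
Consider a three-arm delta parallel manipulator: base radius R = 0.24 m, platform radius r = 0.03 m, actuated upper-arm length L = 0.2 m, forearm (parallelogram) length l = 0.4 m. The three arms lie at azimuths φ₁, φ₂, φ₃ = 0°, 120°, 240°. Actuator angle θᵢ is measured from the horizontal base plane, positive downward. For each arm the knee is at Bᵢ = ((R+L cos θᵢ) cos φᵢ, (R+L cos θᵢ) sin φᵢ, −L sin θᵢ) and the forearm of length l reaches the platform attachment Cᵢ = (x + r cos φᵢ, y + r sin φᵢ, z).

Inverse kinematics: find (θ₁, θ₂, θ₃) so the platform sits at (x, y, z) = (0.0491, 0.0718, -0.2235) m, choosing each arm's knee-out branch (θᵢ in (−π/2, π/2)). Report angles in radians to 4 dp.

θ₁ = 0.2620, θ₂ = 0.3493, θ₃ = 1.0470

arm 1 (φ=0.0°): x'=0.0491, y'=0.0718
  A cos θ + B sin θ = C:  0.1609·cos θ + -0.2235·sin θ = 0.0975
  γ=atan2(-0.2235,0.1609)=-0.9468;  ψ=arccos(0.3541)=1.2089;  θ1=γ+ψ≈0.2620
φ2=120.0° → target in arm frame (0.0376, -0.0784)
  A=0.1724, B=-0.2235, C=(l²−L²−A²−y'²−z²)/(2L)=0.0855
  √(A²+B²)=0.2822;  θ2 = -0.9138+1.2632 ≈ 0.3493
φ3=240.0° → target in arm frame (-0.0867, 0.0066)
  A cos θ + B sin θ = C:  0.2967·cos θ + -0.2235·sin θ = -0.0451
  γ=atan2(-0.2235,0.2967)=-0.6456;  ψ=arccos(-0.1214)=1.6925;  θ3=γ+ψ≈1.0470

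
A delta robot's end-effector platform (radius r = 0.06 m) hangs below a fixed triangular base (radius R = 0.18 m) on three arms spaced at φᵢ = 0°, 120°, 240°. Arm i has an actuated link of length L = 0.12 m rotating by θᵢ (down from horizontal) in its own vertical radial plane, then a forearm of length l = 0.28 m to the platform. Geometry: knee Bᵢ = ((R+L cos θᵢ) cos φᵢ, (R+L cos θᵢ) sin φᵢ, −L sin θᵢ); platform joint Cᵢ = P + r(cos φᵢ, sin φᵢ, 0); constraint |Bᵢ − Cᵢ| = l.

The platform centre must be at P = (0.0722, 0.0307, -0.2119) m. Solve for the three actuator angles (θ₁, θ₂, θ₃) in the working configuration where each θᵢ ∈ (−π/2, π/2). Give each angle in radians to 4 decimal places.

arm 1 (φ=0.0°): x'=0.0722, y'=0.0307
  A cos θ + B sin θ = C:  0.0478·cos θ + -0.2119·sin θ = 0.0661
  √(A²+B²)=0.2172;  θ1 = -1.3489+1.2615 ≈ -0.0875
arm 2 (φ=120.0°): x'=-0.0095, y'=-0.0779
  A=0.1295, B=-0.2119, C=(l²−L²−A²−y'²−z²)/(2L)=-0.0156
  √(A²+B²)=0.2483;  θ2 = -1.0222+1.6336 ≈ 0.6114
φ3=240.0° → target in arm frame (-0.0627, 0.0472)
  A cos θ + B sin θ = C:  0.1827·cos θ + -0.2119·sin θ = -0.0688
  √(A²+B²)=0.2798;  θ3 = -0.8593+1.8191 ≈ 0.9598

θ₁ = -0.0875, θ₂ = 0.6114, θ₃ = 0.9598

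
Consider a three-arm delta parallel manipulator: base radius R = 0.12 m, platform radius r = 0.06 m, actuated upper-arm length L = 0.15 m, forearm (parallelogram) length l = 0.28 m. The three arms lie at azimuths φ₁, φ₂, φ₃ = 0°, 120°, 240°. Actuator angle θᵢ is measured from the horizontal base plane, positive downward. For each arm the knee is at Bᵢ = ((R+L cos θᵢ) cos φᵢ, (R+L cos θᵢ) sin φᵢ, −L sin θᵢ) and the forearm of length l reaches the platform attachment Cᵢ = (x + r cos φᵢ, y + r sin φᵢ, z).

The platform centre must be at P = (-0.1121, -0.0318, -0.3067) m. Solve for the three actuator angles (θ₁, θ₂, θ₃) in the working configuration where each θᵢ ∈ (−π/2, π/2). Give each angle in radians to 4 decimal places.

φ1=0.0° → target in arm frame (-0.1121, -0.0318)
  e−x'=0.1721;  (l²−L²−(e−x')²−y'²−z²)/2L = -0.2293
  γ=atan2(-0.3067,0.1721)=-1.0594;  ψ=arccos(-0.6520)=2.2811;  θ1=γ+ψ≈1.2216
rotate P by −φ2: (0.0285, 0.1130, -0.3067)
  A cos θ + B sin θ = C:  0.0315·cos θ + -0.3067·sin θ = -0.1731
  γ=atan2(-0.3067,0.0315)=-1.4685;  ψ=arccos(-0.5613)=2.1668;  θ2=γ+ψ≈0.6983
arm 3 (φ=240.0°): x'=0.0836, y'=-0.0812
  A cos θ + B sin θ = C:  -0.0236·cos θ + -0.3067·sin θ = -0.1510
  θ3 = atan2(B,A) + arccos(C/0.3076) = 0.4365

θ₁ = 1.2216, θ₂ = 0.6983, θ₃ = 0.4365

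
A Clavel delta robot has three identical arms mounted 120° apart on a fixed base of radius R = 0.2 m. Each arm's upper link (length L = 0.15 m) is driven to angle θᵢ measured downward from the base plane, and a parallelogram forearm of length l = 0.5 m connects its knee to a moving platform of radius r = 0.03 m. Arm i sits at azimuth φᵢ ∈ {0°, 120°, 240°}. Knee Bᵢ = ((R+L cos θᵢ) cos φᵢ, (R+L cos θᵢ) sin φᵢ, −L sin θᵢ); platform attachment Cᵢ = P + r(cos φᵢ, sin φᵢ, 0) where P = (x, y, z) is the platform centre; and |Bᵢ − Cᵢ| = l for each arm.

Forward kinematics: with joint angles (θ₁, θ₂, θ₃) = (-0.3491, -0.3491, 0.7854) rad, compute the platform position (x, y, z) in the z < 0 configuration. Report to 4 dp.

centre 1 = (0.3110·cos0.0°, 0.3110·sin0.0°, 0.0513) = (0.3110, 0.0000, 0.0513)
φ2=120.0°: virtual centre (-0.1555, 0.2693, 0.0513), radius l
arm 3 at φ=240.0°: (R−r)+L cos θ3 = 0.2761;  centre 3 = (-0.1380, -0.2391, -0.1061)
|centre ₂|²−|centre ₁|² = 0.0000;  |centre ₃|²−|centre ₁|² = -0.0119
[-0.9329 0.5386 0.0000]·P = 0.0000;  [-0.8980 -0.4782 -0.3147]·P = -0.0119
det = 0.9297;  x = 0.0069+-0.1823z,  y = 0.0119+-0.3158z
quadratic in z: (1.1330)z²+(0.0008)z+(-0.1548)=0, √Δ=0.8375 → z ∈ {-0.3699, 0.3693}; z = -0.3699 (taking z<0)
x = 0.0743, y = 0.1287

(0.0743, 0.1287, -0.3699)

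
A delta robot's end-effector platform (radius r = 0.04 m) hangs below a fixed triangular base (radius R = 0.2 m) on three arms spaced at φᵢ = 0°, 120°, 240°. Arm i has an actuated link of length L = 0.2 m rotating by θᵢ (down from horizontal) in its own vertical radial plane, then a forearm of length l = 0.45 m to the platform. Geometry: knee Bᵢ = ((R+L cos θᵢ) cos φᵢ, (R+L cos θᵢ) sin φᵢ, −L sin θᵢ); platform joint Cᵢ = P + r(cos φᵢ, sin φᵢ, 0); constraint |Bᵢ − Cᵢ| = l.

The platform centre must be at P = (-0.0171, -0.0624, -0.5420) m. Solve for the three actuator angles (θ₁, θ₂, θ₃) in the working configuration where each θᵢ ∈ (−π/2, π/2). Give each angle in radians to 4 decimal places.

arm 1 (φ=0.0°): x'=-0.0171, y'=-0.0624
  A=0.1771, B=-0.5420, C=(l²−L²−A²−y'²−z²)/(2L)=-0.4163
  θ1 = atan2(B,A) + arccos(C/0.5702) = 1.1343
rotate P by −φ2: (-0.0455, 0.0460, -0.5420)
  e−x'=0.2055;  (l²−L²−(e−x')²−y'²−z²)/2L = -0.4390
  γ=atan2(-0.5420,0.2055)=-1.2084;  ψ=arccos(-0.7574)=2.4301;  θ2=γ+ψ≈1.2217
φ3=240.0° → target in arm frame (0.0626, 0.0164)
  A=0.0974, B=-0.5420, C=(l²−L²−A²−y'²−z²)/(2L)=-0.3526
  θ3 = atan2(B,A) + arccos(C/0.5507) = 0.8726

θ₁ = 1.1343, θ₂ = 1.2217, θ₃ = 0.8726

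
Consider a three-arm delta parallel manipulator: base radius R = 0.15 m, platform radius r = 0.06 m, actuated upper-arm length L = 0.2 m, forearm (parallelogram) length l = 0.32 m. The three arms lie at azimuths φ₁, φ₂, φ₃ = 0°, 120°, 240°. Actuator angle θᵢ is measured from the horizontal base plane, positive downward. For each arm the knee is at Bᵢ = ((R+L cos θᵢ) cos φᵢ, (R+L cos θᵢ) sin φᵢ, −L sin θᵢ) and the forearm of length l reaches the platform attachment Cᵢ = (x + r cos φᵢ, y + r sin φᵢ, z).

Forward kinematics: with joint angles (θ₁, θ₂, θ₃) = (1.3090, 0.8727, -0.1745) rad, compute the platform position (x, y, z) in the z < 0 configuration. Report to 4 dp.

(-0.1520, -0.1113, -0.2543)

φ1=0.0°: virtual centre (0.1418, 0.0000, -0.1932), radius l
φ2=120.0°: virtual centre (-0.1093, 0.1893, -0.1532), radius l
centre 3 = (0.2870·cos240.0°, 0.2870·sin240.0°, 0.0347) = (-0.1435, -0.2485, 0.0347)
subtract pairs → two planes through P
[-0.5021 0.3785 0.0799]·P = 0.0138;  [-0.5705 -0.4970 0.4558]·P = 0.0261
det = 0.4655;  x = -0.0360+0.4560z,  y = -0.0113+0.3937z
into |P−centre ₁|² = l²: 1.3629z² + 0.2154z + -0.0333 = 0;  Δ = 0.2282;  z = -0.2543 or 0.0962 → z<0 root = -0.2543
x = -0.1520, y = -0.1113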